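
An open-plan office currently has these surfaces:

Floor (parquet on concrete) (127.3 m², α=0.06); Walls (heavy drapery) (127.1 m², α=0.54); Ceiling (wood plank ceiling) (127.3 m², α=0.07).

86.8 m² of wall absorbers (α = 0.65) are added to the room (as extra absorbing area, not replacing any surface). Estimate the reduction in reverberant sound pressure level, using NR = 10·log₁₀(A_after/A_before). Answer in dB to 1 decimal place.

2.2 dB

A_before = Σ Sᵢαᵢ = 127.3×0.06 + 127.1×0.54 + 127.3×0.07 = 85.183 sabins.
Added absorption = 86.8 × 0.65 = 56.420 sabins.
New total A_after = 141.603 sabins.
Reduction = 10 log₁₀(A_after/A_before) = 10 log₁₀(1.6623) = 2.2 dB.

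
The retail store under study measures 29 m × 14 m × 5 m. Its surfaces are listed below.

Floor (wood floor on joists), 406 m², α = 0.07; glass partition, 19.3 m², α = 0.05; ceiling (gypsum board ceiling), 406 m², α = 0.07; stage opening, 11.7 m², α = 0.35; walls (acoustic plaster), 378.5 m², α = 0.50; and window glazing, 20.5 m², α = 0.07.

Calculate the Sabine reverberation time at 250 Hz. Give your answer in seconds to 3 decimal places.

1.294 s

Total absorption A = 406*0.07 + 19.3*0.05 + 406*0.07 + 11.7*0.35 + 378.5*0.50 + 20.5*0.07
  = 28.420 + 0.965 + 28.420 + 4.095 + 189.250 + 1.435 = 252.585 m² sabins.
Room volume: 2030 m³.
Sabine: RT60 = 0.161 × 2030 / 252.585 = 1.294 s.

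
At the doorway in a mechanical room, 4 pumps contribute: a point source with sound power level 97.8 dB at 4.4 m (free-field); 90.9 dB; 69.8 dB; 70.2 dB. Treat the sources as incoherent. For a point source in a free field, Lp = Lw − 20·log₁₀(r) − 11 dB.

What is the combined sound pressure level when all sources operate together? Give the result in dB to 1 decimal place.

91.1 dB

Source at 4.4 m: Lp = 97.8 − 20·log₁₀(4.4) − 11 = 73.9 dB.
Sum in the linear (power) domain: Σ 10^(Lᵢ/10) = 10^(73.9/10) + 10^(90.9/10) + 10^(69.8/10) + 10^(70.2/10) = 1.275e+09.
Back to dB: 10·log₁₀ Σ = 91.1 dB.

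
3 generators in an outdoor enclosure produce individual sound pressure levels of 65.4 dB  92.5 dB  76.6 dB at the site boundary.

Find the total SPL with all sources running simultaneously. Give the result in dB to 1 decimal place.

92.6 dB

Sum in the linear (power) domain: Σ 10^(Lᵢ/10) = 10^(65.4/10) + 10^(92.5/10) + 10^(76.6/10) = 1.827e+09.
Combined level = 10 log₁₀(1.827e+09) = 92.6 dB.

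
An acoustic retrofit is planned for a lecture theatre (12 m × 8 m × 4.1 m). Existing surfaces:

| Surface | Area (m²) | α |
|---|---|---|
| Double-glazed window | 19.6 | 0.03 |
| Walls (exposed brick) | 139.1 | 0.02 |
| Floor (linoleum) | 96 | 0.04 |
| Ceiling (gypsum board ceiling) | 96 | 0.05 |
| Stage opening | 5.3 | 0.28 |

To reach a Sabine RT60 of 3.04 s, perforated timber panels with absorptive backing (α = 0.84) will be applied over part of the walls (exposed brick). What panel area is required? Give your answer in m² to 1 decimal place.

Summing Sᵢαᵢ: 0.588 + 2.782 + 3.840 + 4.800 + 1.484 → A₁ = 13.494 sabins.
V = 393.6 m³. Target absorption A₂ = 0.161 × 393.6 / 3.04 = 20.845 sabins.
Absorption to add: 20.845 − 13.494 = 7.351 sabins.
Net gain per m²: Δα = 0.84 − 0.02 = 0.82.
Area = ΔA/Δα = 7.351/0.82 = 9.0 m².

9.0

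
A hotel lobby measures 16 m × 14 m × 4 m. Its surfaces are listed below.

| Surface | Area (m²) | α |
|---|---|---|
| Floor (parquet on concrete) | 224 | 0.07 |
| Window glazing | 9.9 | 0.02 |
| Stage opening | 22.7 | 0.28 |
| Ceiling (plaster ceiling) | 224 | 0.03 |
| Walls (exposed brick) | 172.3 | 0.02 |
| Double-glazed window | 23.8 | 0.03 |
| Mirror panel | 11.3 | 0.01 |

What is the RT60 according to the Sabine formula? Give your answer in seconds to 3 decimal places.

4.342 seconds

Equivalent absorption area: A = 224·0.07 + 9.9·0.02 + 22.7·0.28 + 224·0.03 + 172.3·0.02 + 23.8·0.03 + 11.3·0.01 = 33.227 m².
V = 16·14·4 = 896 m³.
Sabine: RT60 = 0.161 × 896 / 33.227 = 4.342 s.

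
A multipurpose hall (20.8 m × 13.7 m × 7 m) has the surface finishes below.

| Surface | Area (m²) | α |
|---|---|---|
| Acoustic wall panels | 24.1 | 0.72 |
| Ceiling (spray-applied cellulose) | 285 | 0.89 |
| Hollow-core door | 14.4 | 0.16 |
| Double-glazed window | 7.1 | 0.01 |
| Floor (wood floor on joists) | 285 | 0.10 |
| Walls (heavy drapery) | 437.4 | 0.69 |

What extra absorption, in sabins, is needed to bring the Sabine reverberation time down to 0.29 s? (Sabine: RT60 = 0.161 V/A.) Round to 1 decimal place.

503.7 sabins

Equivalent absorption area: A₁ = 24.1×0.72 + 285×0.89 + 14.4×0.16 + 7.1×0.01 + 285×0.10 + 437.4×0.69 = 603.683 m².
V = 1994.72 m³. Required absorption A₂ = 0.161 × 1994.72 / 0.29 = 1107.414 sabins.
Shortfall: 1107.414 − 603.683 = 503.7 sabins.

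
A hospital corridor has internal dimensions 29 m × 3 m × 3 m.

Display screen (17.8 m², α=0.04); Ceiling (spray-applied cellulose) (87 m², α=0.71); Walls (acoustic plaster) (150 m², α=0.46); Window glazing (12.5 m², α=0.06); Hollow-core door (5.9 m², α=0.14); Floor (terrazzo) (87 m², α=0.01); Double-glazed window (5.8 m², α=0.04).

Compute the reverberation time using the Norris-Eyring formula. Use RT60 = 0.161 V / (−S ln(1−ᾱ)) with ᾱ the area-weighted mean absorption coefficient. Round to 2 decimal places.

0.25 sec

Total surface area S = 17.8 + 87 + 150 + 12.5 + 5.9 + 87 + 5.8 = 366.0 m².
Σ(Sᵢαᵢ) = 17.8·0.04 + 87·0.71 + 150·0.46 + 12.5·0.06 + 5.9·0.14 + 87·0.01 + 5.8·0.04 = 134.160.
ᾱ = 134.160 / 366.0 = 0.3666.
−S·ln(1−ᾱ) = −366.0 × ln(1 − 0.3666) = 167.135.
V = 29 × 3 × 3 = 261 m³.
RT60 = 0.161 × 261 / 167.135 = 0.25 s.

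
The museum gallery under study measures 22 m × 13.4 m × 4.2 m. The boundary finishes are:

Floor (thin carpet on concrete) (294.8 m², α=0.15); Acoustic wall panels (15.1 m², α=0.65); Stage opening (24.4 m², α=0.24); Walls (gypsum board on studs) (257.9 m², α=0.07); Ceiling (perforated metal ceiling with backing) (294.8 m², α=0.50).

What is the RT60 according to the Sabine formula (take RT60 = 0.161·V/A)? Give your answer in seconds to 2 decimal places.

0.88 s

Total absorption A = 294.8·0.15 + 15.1·0.65 + 24.4·0.24 + 257.9·0.07 + 294.8·0.50
  = 44.220 + 9.815 + 5.856 + 18.053 + 147.400 = 225.344 m² sabins.
Volume V = 22 × 13.4 × 4.2 = 1238.16 m³.
Sabine: RT60 = 0.161 × 1238.16 / 225.344 = 0.88 s.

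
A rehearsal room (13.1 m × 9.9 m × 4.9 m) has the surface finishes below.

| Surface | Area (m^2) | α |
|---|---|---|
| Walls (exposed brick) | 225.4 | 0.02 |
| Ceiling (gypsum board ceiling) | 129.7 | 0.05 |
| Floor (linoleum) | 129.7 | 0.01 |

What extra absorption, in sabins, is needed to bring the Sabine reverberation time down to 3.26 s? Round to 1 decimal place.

19.1 sabins

Summing Sᵢαᵢ: 4.508 + 6.485 + 1.297 → A₁ = 12.290 sabins.
For T = 3.26 s, need A₂ = 0.161·V/T = 0.161·635.481/3.26 = 31.384 sabins.
Shortfall: 31.384 − 12.290 = 19.1 sabins.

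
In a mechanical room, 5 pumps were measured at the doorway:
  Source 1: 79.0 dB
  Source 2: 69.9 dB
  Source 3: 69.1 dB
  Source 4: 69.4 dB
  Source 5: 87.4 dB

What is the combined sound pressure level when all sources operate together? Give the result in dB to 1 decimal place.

88.2 dB

Σ 10^(Lᵢ/10) = 6.556e+08.
Combined level = 10 log₁₀(6.556e+08) = 88.2 dB.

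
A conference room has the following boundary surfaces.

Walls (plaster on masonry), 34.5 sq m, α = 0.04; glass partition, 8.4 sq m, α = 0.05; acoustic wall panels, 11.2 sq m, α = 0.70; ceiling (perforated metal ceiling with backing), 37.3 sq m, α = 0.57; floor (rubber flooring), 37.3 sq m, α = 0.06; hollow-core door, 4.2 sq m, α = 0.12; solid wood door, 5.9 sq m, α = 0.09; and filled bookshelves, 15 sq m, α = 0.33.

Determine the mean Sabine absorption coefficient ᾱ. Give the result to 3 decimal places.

0.254

S = Σ Sᵢ = 34.5 + 8.4 + 11.2 + 37.3 + 37.3 + 4.2 + 5.9 + 15 = 153.8 sq m.
Weighted sum Σ Sα = 39.124.
ᾱ = A/S = 0.254.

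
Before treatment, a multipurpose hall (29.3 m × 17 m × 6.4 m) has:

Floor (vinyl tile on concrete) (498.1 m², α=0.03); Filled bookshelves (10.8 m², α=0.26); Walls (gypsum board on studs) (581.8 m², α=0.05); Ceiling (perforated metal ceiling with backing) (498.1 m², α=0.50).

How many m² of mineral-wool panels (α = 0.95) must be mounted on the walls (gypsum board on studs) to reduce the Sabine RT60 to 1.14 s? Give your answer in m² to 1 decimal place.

Equivalent absorption area: A₁ = 498.1×0.03 + 10.8×0.26 + 581.8×0.05 + 498.1×0.50 = 295.891 m².
Required A₂ = 0.161·3187.84/1.14 = 450.212 sabins.
Absorption to add: 450.212 − 295.891 = 154.321 sabins.
Each m² of panel replacing the walls (gypsum board on studs) adds (0.95 − 0.05) = 0.90 sabins.
Panel area = 154.321 / 0.90 = 171.5 m².

171.5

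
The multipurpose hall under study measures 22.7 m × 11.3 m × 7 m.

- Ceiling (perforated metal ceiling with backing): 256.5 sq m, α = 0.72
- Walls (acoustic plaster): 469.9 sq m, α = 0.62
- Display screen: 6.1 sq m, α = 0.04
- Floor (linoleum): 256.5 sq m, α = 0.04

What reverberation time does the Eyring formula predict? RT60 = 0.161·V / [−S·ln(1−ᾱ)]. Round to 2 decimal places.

0.43 sec

Total surface area S = 256.5 + 469.9 + 6.1 + 256.5 = 989.0 sq m.
Σ(Sᵢαᵢ) = 256.5·0.72 + 469.9·0.62 + 6.1·0.04 + 256.5·0.04 = 486.522.
Mean coefficient ᾱ = A/S = 0.4919.
−S·ln(1−ᾱ) = −989.0 × ln(1 − 0.4919) = 669.629.
V = 22.7 × 11.3 × 7 = 1795.57 m³.
RT60 = 0.161 × 1795.57 / 669.629 = 0.43 s.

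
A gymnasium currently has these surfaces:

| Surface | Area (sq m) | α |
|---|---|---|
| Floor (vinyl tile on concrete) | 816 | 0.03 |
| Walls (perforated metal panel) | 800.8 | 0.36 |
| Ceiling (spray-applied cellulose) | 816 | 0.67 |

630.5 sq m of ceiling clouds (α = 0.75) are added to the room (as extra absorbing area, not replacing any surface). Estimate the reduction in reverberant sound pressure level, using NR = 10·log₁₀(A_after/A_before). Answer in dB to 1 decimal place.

Summing Sᵢαᵢ: 24.480 + 288.288 + 546.720 → A_before = 859.488 sabins.
Treatment contributes 630.5·0.75 = 472.875 sabins.
New total A_after = 1332.363 sabins.
NR = 10·log₁₀(1332.363/859.488) = 1.9 dB.

1.9 dB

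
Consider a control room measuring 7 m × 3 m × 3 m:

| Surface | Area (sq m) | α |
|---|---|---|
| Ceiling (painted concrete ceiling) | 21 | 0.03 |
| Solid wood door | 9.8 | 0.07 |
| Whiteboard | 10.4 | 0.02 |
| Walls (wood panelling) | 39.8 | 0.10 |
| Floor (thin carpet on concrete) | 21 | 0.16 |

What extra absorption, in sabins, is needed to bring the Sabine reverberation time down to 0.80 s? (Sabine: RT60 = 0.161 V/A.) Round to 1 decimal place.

3.8 sabins

Summing Sᵢαᵢ: 0.630 + 0.686 + 0.208 + 3.980 + 3.360 → A₁ = 8.864 sabins.
For T = 0.80 s, need A₂ = 0.161·V/T = 0.161·63/0.80 = 12.679 sabins.
Additional absorption ΔA = 12.679 − 8.864 = 3.8 sabins.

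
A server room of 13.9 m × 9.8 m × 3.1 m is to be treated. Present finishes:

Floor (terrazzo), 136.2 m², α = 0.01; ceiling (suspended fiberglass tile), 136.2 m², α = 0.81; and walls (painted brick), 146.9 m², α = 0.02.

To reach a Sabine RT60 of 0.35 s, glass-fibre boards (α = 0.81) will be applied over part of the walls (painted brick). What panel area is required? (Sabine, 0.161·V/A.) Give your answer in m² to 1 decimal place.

100.8

Equivalent absorption area: A₁ = 136.2·0.01 + 136.2·0.81 + 146.9·0.02 = 114.622 m².
V = 422.282 m³. Target absorption A₂ = 0.161 × 422.282 / 0.35 = 194.250 sabins.
ΔA needed = 194.250 − 114.622 = 79.628 sabins.
Net gain per m²: Δα = 0.81 − 0.02 = 0.79.
Panel area = 79.628 / 0.79 = 100.8 m².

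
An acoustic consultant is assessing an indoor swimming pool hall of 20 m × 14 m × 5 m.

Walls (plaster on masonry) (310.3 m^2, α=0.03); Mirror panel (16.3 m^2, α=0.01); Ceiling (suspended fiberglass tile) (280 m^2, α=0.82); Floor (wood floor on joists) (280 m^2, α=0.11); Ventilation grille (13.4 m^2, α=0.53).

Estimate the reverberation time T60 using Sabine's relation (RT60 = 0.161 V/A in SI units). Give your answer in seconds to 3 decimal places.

A = Σ Sᵢαᵢ = 310.3*0.03 + 16.3*0.01 + 280*0.82 + 280*0.11 + 13.4*0.53 = 276.974 sabins.
V = 20·14·5 = 1400 m³.
T = 0.161 V/A = 0.161·1400/276.974 = 0.814 s.

0.814 sec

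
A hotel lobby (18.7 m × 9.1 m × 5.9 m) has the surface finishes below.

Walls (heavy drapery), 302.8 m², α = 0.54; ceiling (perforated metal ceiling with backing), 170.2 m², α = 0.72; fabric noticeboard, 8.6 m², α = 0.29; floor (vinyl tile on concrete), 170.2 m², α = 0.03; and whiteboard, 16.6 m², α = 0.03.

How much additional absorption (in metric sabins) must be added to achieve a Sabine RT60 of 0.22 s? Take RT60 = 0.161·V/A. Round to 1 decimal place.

440.6 sabins

Total absorption A₁ = 302.8·0.54 + 170.2·0.72 + 8.6·0.29 + 170.2·0.03 + 16.6·0.03
  = 163.512 + 122.544 + 2.494 + 5.106 + 0.498 = 294.154 m² sabins.
Target A₂ = 0.161·1004.003/0.22 = 734.748 sabins (V = 1004.003 m³).
ΔA = A₂ − A₁ = 734.748 − 294.154 = 440.6 sabins.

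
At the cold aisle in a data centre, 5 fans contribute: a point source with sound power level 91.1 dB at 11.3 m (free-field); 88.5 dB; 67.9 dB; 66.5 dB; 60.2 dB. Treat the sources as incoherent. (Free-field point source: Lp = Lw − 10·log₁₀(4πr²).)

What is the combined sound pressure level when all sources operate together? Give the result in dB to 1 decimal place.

Source at 11.3 m: Lp = 91.1 − 10·log₁₀(4π·11.3²) = 91.1 − 10·log₁₀(1604.600) = 59.0 dB.
Converting to relative power and adding: 10^(59.0/10) + 10^(88.5/10) + 10^(67.9/10) + 10^(66.5/10) + 10^(60.2/10) = 7.204e+08.
Combined level = 10 log₁₀(7.204e+08) = 88.6 dB.

88.6 dB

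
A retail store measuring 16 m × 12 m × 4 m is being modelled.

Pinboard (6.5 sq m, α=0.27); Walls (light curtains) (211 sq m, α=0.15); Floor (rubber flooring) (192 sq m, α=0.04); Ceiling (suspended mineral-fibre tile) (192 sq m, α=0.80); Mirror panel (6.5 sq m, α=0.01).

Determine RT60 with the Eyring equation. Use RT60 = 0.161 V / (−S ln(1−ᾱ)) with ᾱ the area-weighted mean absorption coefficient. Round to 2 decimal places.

0.53 seconds

Total surface area S = 6.5 + 211 + 192 + 192 + 6.5 = 608.0 sq m.
Absorption A = 6.5·0.27 + 211·0.15 + 192·0.04 + 192·0.80 + 6.5·0.01 = 194.750 sabins.
ᾱ = 194.750 / 608.0 = 0.3203.
Eyring denominator: −S ln(1−ᾱ) = 234.751.
V = 16 × 12 × 4 = 768 m³.
T = 0.161·V/[−S·ln(1−ᾱ)] = 0.161·768/234.751 = 0.53 s.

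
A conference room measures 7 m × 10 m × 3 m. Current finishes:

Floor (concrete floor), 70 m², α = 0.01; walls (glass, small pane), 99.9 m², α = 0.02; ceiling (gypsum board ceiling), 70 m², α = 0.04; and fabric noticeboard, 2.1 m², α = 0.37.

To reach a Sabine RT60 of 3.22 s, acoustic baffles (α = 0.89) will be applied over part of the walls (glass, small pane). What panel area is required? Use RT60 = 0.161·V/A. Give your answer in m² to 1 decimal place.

4.9

Summing Sᵢαᵢ: 0.700 + 1.998 + 2.800 + 0.777 → A₁ = 6.275 sabins.
V = 210 m³. Target absorption A₂ = 0.161 × 210 / 3.22 = 10.500 sabins.
Absorption to add: 10.500 − 6.275 = 4.225 sabins.
Each m² of panel replacing the walls (glass, small pane) adds (0.89 − 0.02) = 0.87 sabins.
Panel area = 4.225 / 0.87 = 4.9 m².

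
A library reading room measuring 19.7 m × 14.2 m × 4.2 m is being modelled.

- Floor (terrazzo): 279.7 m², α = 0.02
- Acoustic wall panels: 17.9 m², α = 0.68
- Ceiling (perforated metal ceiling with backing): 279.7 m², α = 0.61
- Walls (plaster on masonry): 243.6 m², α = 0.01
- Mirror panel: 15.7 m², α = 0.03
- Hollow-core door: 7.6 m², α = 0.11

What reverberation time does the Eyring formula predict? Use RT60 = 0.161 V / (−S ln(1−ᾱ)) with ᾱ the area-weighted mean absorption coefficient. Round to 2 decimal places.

0.87 s

S = Σ Sᵢ = 844.2 m².
Absorption A = 279.7×0.02 + 17.9×0.68 + 279.7×0.61 + 243.6×0.01 + 15.7×0.03 + 7.6×0.11 = 192.126 sabins.
Mean coefficient ᾱ = A/S = 0.2276.
−S·ln(1−ᾱ) = −844.2 × ln(1 − 0.2276) = 218.017.
V = 19.7 × 14.2 × 4.2 = 1174.908 m³.
T = 0.161·V/[−S·ln(1−ᾱ)] = 0.161·1174.908/218.017 = 0.87 s.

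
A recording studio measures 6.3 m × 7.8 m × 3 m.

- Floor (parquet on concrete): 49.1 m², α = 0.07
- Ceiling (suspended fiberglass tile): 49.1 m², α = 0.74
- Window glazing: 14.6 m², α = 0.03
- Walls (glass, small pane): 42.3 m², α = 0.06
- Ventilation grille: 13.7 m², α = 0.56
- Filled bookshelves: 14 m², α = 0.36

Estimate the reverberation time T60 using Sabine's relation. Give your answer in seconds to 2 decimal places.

A = Σ Sᵢαᵢ = 49.1×0.07 + 49.1×0.74 + 14.6×0.03 + 42.3×0.06 + 13.7×0.56 + 14×0.36 = 55.459 sabins.
Room volume: 147.42 m³.
Sabine: RT60 = 0.161 × 147.42 / 55.459 = 0.43 s.

0.43 s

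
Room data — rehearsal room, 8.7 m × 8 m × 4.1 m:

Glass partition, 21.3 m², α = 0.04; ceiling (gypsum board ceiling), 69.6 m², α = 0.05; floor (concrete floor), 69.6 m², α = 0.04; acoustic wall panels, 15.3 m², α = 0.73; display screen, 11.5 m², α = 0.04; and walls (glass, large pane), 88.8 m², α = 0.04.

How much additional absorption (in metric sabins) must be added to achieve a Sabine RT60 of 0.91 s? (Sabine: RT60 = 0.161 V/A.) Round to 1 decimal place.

Summing Sᵢαᵢ: 0.852 + 3.480 + 2.784 + 11.169 + 0.460 + 3.552 → A₁ = 22.297 sabins.
V = 285.36 m³. Required absorption A₂ = 0.161 × 285.36 / 0.91 = 50.487 sabins.
Additional absorption ΔA = 50.487 − 22.297 = 28.2 sabins.

28.2 sabins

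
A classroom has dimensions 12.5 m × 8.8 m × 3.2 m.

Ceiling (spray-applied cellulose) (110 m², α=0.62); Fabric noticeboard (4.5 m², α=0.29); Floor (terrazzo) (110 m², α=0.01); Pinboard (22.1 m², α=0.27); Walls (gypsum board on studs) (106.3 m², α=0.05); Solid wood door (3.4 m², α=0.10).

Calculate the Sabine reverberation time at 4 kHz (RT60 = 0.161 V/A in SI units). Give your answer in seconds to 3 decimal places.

Summing Sᵢαᵢ: 68.200 + 1.305 + 1.100 + 5.967 + 5.315 + 0.340 → A = 82.227 sabins.
Volume V = 12.5 × 8.8 × 3.2 = 352 m³.
Sabine: RT60 = 0.161 × 352 / 82.227 = 0.689 s.

0.689 seconds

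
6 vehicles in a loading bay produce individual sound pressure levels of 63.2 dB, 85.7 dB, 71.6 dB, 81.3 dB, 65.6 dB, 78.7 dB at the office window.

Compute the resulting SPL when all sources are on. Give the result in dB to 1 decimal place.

Sum in the linear (power) domain: Σ 10^(Lᵢ/10) = 10^(63.2/10) + 10^(85.7/10) + 10^(71.6/10) + 10^(81.3/10) + 10^(65.6/10) + 10^(78.7/10) = 6.007e+08.
Combined level = 10 log₁₀(6.007e+08) = 87.8 dB.

87.8 dB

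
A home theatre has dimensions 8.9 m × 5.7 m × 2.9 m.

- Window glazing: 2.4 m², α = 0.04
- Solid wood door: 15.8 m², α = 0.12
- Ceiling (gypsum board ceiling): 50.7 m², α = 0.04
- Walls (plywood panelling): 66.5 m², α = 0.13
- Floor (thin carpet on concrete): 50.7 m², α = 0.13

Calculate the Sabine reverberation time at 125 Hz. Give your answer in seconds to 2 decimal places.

1.23 sec

A = Σ Sᵢαᵢ = 2.4·0.04 + 15.8·0.12 + 50.7·0.04 + 66.5·0.13 + 50.7·0.13 = 19.256 sabins.
V = 8.9·5.7·2.9 = 147.117 m³.
RT60 = 0.161 · V / A = 0.161 × 147.117 / 19.256 = 1.23 s.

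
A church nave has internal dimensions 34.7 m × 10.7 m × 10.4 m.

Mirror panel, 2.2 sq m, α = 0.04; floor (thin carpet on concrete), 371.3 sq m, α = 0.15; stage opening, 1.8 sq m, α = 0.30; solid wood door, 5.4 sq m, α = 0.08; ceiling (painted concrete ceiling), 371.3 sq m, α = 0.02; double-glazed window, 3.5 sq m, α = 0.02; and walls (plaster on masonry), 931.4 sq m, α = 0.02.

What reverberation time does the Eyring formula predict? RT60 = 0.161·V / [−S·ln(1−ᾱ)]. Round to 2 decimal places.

S = Σ Sᵢ = 1686.9 sq m.
Absorption A = 2.2·0.04 + 371.3·0.15 + 1.8·0.30 + 5.4·0.08 + 371.3·0.02 + 3.5·0.02 + 931.4·0.02 = 82.879 sabins.
ᾱ = 82.879 / 1686.9 = 0.0491.
−S·ln(1−ᾱ) = −1686.9 × ln(1 − 0.0491) = 84.929.
V = 34.7 × 10.7 × 10.4 = 3861.416 m³.
RT60 = 0.161 × 3861.416 / 84.929 = 7.32 s.

7.32 sec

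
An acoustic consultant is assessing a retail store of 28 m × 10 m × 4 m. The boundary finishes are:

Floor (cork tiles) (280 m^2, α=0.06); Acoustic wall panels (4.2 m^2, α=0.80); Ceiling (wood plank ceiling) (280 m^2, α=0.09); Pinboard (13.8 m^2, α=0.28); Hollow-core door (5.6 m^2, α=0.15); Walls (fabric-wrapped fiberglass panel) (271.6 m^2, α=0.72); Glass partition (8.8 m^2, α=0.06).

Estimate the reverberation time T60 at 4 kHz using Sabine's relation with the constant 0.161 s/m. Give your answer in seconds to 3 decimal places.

0.733 seconds

Summing Sᵢαᵢ: 16.800 + 3.360 + 25.200 + 3.864 + 0.840 + 195.552 + 0.528 → A = 246.144 sabins.
V = 28·10·4 = 1120 m³.
RT60 = 0.161 · V / A = 0.161 × 1120 / 246.144 = 0.733 s.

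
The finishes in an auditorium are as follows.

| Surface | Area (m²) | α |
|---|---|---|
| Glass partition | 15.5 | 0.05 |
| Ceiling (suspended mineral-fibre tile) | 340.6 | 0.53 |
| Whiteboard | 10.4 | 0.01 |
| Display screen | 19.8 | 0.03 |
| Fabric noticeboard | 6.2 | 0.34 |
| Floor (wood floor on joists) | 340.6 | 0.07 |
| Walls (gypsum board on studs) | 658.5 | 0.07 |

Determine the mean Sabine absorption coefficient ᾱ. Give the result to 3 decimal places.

0.183

S = Σ Sᵢ = 15.5 + 340.6 + 10.4 + 19.8 + 6.2 + 340.6 + 658.5 = 1391.6 m².
Weighted sum Σ Sα = 254.036.
ᾱ = 254.036 / 1391.6 = 0.183.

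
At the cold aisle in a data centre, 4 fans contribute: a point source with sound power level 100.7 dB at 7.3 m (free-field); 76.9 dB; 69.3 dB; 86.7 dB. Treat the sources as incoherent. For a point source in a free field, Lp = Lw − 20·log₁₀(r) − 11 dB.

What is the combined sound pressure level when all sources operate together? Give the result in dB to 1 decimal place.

Source at 7.3 m: Lp = 100.7 − 20·log₁₀(7.3) − 11 = 72.4 dB.
Sum in the linear (power) domain: Σ 10^(Lᵢ/10) = 10^(72.4/10) + 10^(76.9/10) + 10^(69.3/10) + 10^(86.7/10) = 5.426e+08.
Back to dB: 10·log₁₀ Σ = 87.3 dB.

87.3 dB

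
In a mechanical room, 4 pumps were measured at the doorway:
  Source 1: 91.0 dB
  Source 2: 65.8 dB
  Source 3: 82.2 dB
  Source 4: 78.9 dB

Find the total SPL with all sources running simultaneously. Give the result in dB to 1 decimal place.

91.8 dB

Sum in the linear (power) domain: Σ 10^(Lᵢ/10) = 10^(91.0/10) + 10^(65.8/10) + 10^(82.2/10) + 10^(78.9/10) = 1.506e+09.
L_total = 10·log₁₀(1.506e+09) = 91.8 dB.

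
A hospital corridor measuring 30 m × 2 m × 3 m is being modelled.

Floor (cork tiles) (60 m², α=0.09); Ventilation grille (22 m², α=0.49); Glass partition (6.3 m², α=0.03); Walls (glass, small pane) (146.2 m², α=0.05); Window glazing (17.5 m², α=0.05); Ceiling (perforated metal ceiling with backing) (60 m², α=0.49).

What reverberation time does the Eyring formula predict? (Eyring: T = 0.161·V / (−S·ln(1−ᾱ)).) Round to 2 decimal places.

S = Σ Sᵢ = 312.0 m².
Σ(Sᵢαᵢ) = 60·0.09 + 22·0.49 + 6.3·0.03 + 146.2·0.05 + 17.5·0.05 + 60·0.49 = 53.954.
Mean coefficient ᾱ = A/S = 0.1729.
Eyring denominator: −S ln(1−ᾱ) = 59.227.
V = 30 × 2 × 3 = 180 m³.
RT60 = 0.161 × 180 / 59.227 = 0.49 s.

0.49 seconds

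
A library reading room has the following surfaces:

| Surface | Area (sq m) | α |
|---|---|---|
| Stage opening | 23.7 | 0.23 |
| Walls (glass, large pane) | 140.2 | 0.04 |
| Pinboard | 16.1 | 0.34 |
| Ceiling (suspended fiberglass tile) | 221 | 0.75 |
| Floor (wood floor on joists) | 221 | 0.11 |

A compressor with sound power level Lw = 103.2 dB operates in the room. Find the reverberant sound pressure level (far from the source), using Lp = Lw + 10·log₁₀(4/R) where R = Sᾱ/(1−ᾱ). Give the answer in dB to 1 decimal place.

A = 206.593 sabins; S = 622.0 sq m.
ᾱ = 206.593/622.0 = 0.3321; R = Sᾱ/(1−ᾱ) = 206.593/(1−0.3321) = 309.317 sq m.
Lp = 103.2 + 10·log₁₀(4/309.317) = 103.2 + (-18.88) = 84.3 dB.

84.3 dB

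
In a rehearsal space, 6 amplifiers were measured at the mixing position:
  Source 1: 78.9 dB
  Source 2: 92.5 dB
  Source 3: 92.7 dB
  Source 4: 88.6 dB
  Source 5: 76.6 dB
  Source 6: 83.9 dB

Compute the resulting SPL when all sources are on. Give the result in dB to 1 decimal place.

Σ 10^(Lᵢ/10) = 4.734e+09.
L_total = 10·log₁₀(4.734e+09) = 96.8 dB.

96.8 dB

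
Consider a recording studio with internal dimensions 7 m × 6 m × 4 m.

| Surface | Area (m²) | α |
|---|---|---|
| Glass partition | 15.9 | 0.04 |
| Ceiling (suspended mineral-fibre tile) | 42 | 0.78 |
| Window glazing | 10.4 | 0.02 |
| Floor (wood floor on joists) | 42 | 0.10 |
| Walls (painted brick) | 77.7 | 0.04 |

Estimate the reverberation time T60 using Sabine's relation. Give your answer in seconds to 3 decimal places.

A = Σ Sᵢαᵢ = 15.9×0.04 + 42×0.78 + 10.4×0.02 + 42×0.10 + 77.7×0.04 = 40.912 sabins.
V = 7·6·4 = 168 m³.
RT60 = 0.161 · V / A = 0.161 × 168 / 40.912 = 0.661 s.

0.661 s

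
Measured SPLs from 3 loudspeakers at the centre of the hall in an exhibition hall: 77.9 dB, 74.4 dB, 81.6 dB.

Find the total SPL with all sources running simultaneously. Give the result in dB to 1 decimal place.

Sum in the linear (power) domain: Σ 10^(Lᵢ/10) = 10^(77.9/10) + 10^(74.4/10) + 10^(81.6/10) = 2.337e+08.
Back to dB: 10·log₁₀ Σ = 83.7 dB.

83.7 dB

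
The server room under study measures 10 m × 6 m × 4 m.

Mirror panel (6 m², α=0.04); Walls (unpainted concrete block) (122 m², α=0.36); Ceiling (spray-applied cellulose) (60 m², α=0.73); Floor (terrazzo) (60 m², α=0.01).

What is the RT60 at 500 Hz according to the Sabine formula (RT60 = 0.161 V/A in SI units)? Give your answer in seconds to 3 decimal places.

Equivalent absorption area: A = 6·0.04 + 122·0.36 + 60·0.73 + 60·0.01 = 88.560 m².
Room volume: 240 m³.
RT60 = 0.161 · V / A = 0.161 × 240 / 88.560 = 0.436 s.

0.436 sec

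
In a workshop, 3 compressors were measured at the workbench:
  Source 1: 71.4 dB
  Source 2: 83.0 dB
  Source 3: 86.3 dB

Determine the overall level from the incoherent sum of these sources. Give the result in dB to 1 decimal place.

Converting to relative power and adding: 10^(71.4/10) + 10^(83.0/10) + 10^(86.3/10) = 6.399e+08.
Combined level = 10 log₁₀(6.399e+08) = 88.1 dB.

88.1 dB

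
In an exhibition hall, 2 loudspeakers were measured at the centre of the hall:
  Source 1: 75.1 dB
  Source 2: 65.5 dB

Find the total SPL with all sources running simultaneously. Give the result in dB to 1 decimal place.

75.6 dB

Converting to relative power and adding: 10^(75.1/10) + 10^(65.5/10) = 3.591e+07.
Combined level = 10 log₁₀(3.591e+07) = 75.6 dB.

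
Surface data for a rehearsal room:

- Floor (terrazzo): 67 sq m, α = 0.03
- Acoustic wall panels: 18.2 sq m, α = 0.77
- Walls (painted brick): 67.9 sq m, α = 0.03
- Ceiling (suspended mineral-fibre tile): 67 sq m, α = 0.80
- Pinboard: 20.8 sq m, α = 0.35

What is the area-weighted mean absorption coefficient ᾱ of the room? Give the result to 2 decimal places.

0.33

S = Σ Sᵢ = 67 + 18.2 + 67.9 + 67 + 20.8 = 240.9 sq m.
Σ(Sᵢαᵢ) = 67*0.03 + 18.2*0.77 + 67.9*0.03 + 67*0.80 + 20.8*0.35 = 78.941.
ᾱ = 78.941 / 240.9 = 0.33.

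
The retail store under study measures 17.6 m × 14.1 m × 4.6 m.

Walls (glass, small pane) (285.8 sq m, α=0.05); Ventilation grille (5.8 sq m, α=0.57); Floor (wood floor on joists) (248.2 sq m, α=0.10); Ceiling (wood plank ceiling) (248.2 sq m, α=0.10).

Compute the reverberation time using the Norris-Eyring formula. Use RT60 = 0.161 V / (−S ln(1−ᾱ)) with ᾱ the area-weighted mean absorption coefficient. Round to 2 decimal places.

2.62 s

Total surface area S = 285.8 + 5.8 + 248.2 + 248.2 = 788.0 sq m.
Σ(Sᵢαᵢ) = 285.8×0.05 + 5.8×0.57 + 248.2×0.10 + 248.2×0.10 = 67.236.
Mean coefficient ᾱ = A/S = 0.0853.
Eyring denominator: −S ln(1−ᾱ) = 70.257.
V = 17.6 × 14.1 × 4.6 = 1141.536 m³.
RT60 = 0.161 × 1141.536 / 70.257 = 2.62 s.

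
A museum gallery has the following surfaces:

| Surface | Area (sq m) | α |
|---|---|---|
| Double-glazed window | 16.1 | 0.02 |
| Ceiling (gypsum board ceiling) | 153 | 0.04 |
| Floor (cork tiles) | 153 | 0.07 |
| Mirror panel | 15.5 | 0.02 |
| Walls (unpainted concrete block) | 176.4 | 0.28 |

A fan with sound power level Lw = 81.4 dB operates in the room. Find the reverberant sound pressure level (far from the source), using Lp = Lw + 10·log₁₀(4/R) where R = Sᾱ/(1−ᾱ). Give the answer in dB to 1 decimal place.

68.6 dB

Σ(Sᵢαᵢ) = 16.1·0.02 + 153·0.04 + 153·0.07 + 15.5·0.02 + 176.4·0.28 = 66.854; total area S = 514.0 sq m.
ᾱ = 66.854/514.0 = 0.1301; R = Sᾱ/(1−ᾱ) = 66.854/(1−0.1301) = 76.853 sq m.
Lp = Lw + 10 log₁₀(4/R) = 81.4 -12.84 = 68.6 dB.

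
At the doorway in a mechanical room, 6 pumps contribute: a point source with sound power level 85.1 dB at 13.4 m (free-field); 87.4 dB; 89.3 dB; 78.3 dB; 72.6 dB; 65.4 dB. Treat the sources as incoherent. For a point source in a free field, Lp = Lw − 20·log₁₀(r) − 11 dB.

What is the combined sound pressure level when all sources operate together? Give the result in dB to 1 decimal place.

91.7 dB

Source at 13.4 m: Lp = 85.1 − 20·log₁₀(13.4) − 11 = 51.6 dB.
Converting to relative power and adding: 10^(51.6/10) + 10^(87.4/10) + 10^(89.3/10) + 10^(78.3/10) + 10^(72.6/10) + 10^(65.4/10) = 1.49e+09.
Back to dB: 10·log₁₀ Σ = 91.7 dB.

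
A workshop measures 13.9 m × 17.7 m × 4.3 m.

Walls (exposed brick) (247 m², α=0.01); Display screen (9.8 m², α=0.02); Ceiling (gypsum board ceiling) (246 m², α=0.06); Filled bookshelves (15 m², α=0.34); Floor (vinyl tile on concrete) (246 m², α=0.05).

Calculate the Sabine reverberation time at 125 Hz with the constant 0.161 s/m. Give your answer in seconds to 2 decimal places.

A = Σ Sᵢαᵢ = 247*0.01 + 9.8*0.02 + 246*0.06 + 15*0.34 + 246*0.05 = 34.826 sabins.
V = 13.9·17.7·4.3 = 1057.929 m³.
T = 0.161 V/A = 0.161·1057.929/34.826 = 4.89 s.

4.89 seconds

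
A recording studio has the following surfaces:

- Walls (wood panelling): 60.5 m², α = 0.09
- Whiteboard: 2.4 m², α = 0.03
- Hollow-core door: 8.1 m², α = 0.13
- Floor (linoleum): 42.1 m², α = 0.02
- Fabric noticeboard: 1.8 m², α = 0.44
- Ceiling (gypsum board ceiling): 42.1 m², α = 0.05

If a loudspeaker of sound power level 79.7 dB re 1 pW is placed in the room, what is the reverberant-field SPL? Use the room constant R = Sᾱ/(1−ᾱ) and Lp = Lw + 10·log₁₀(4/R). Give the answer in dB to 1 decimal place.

75.3 dB

Σ(Sᵢαᵢ) = 60.5×0.09 + 2.4×0.03 + 8.1×0.13 + 42.1×0.02 + 1.8×0.44 + 42.1×0.05 = 10.309; total area S = 157.0 m².
ᾱ = 0.0657, so room constant R = A/(1−ᾱ) = 11.034 m².
Lp = Lw + 10 log₁₀(4/R) = 79.7 -4.41 = 75.3 dB.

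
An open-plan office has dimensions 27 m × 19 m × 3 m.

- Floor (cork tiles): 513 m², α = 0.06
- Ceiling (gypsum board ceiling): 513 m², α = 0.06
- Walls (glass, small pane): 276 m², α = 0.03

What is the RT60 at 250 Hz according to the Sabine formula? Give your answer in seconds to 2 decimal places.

3.55 s

Total absorption A = 513×0.06 + 513×0.06 + 276×0.03
  = 30.780 + 30.780 + 8.280 = 69.840 m² sabins.
Room volume: 1539 m³.
RT60 = 0.161 · V / A = 0.161 × 1539 / 69.840 = 3.55 s.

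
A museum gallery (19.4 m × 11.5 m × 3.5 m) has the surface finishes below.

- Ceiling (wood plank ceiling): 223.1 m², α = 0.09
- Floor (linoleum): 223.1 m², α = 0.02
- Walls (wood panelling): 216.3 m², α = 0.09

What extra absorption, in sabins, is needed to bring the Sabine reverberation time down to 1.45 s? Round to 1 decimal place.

Total absorption A₁ = 223.1*0.09 + 223.1*0.02 + 216.3*0.09
  = 20.079 + 4.462 + 19.467 = 44.008 m² sabins.
V = 780.85 m³. Required absorption A₂ = 0.161 × 780.85 / 1.45 = 86.701 sabins.
ΔA = A₂ − A₁ = 86.701 − 44.008 = 42.7 sabins.

42.7 sabins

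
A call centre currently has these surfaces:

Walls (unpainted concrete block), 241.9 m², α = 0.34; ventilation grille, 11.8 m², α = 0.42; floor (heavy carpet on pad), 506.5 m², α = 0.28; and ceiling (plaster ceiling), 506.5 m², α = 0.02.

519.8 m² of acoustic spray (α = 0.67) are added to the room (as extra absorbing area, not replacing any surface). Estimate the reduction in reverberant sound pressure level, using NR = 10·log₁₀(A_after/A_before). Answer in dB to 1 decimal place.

A_before = Σ Sᵢαᵢ = 241.9×0.34 + 11.8×0.42 + 506.5×0.28 + 506.5×0.02 = 239.152 sabins.
Treatment contributes 519.8·0.67 = 348.266 sabins.
A_after = 239.152 + 348.266 = 587.418 sabins.
NR = 10·log₁₀(587.418/239.152) = 3.9 dB.

3.9 dB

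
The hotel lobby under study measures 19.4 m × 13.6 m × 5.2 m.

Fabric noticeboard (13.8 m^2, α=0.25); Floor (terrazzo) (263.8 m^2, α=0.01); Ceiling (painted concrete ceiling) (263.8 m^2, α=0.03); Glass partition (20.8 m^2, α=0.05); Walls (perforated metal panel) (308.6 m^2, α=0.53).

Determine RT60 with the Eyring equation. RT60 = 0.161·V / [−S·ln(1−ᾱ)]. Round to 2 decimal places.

Total surface area S = 13.8 + 263.8 + 263.8 + 20.8 + 308.6 = 870.8 m^2.
Absorption A = 13.8×0.25 + 263.8×0.01 + 263.8×0.03 + 20.8×0.05 + 308.6×0.53 = 178.600 sabins.
Mean coefficient ᾱ = A/S = 0.2051.
Eyring denominator: −S ln(1−ᾱ) = 199.883.
V = 19.4 × 13.6 × 5.2 = 1371.968 m³.
RT60 = 0.161 × 1371.968 / 199.883 = 1.11 s.

1.11 sec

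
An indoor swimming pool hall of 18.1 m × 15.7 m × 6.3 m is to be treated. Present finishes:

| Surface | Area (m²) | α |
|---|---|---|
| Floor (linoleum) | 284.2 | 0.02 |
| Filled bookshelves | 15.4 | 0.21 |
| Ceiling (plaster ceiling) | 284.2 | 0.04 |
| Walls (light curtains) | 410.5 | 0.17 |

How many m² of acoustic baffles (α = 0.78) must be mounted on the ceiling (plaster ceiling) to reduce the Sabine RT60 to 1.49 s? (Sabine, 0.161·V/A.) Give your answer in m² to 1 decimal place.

139.7

Equivalent absorption area: A₁ = 284.2*0.02 + 15.4*0.21 + 284.2*0.04 + 410.5*0.17 = 90.071 m².
V = 1790.271 m³. Target absorption A₂ = 0.161 × 1790.271 / 1.49 = 193.445 sabins.
Absorption to add: 193.445 − 90.071 = 103.374 sabins.
Each m² of panel replacing the ceiling (plaster ceiling) adds (0.78 − 0.04) = 0.74 sabins.
Panel area = 103.374 / 0.74 = 139.7 m².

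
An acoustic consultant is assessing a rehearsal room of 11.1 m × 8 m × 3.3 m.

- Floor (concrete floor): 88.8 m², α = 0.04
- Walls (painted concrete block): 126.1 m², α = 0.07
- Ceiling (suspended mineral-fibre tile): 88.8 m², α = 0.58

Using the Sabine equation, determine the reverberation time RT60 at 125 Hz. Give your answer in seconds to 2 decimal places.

0.74 seconds

Equivalent absorption area: A = 88.8·0.04 + 126.1·0.07 + 88.8·0.58 = 63.883 m².
Volume V = 11.1 × 8 × 3.3 = 293.04 m³.
RT60 = 0.161 · V / A = 0.161 × 293.04 / 63.883 = 0.74 s.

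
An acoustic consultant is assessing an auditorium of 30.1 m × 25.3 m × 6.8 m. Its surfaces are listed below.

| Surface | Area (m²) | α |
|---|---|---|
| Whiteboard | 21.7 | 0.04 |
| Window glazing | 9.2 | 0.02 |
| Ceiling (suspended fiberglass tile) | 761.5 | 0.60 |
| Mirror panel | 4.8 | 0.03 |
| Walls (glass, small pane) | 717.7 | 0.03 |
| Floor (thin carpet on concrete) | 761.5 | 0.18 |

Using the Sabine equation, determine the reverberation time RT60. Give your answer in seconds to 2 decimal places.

1.35 s

Equivalent absorption area: A = 21.7·0.04 + 9.2·0.02 + 761.5·0.60 + 4.8·0.03 + 717.7·0.03 + 761.5·0.18 = 616.697 m².
V = 30.1·25.3·6.8 = 5178.404 m³.
Sabine: RT60 = 0.161 × 5178.404 / 616.697 = 1.35 s.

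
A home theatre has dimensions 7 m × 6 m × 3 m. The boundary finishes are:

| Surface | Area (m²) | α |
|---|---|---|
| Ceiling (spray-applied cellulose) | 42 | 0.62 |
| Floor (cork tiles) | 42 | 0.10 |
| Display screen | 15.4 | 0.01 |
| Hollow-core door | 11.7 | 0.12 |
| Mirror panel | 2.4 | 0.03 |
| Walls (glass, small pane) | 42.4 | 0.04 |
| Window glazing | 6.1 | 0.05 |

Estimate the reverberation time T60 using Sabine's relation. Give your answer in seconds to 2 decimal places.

0.60 sec

Summing Sᵢαᵢ: 26.040 + 4.200 + 0.154 + 1.404 + 0.072 + 1.696 + 0.305 → A = 33.871 sabins.
Room volume: 126 m³.
RT60 = 0.161 · V / A = 0.161 × 126 / 33.871 = 0.60 s.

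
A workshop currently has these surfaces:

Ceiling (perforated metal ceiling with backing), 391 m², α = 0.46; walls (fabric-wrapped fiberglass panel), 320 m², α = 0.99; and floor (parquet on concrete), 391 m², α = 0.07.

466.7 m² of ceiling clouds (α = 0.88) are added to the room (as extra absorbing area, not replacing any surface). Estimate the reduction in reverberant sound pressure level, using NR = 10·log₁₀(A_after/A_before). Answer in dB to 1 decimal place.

2.5 dB

Total absorption A_before = 391·0.46 + 320·0.99 + 391·0.07
  = 179.860 + 316.800 + 27.370 = 524.030 m² sabins.
Treatment contributes 466.7·0.88 = 410.696 sabins.
A_after = 524.030 + 410.696 = 934.726 sabins.
Reduction = 10 log₁₀(A_after/A_before) = 10 log₁₀(1.7837) = 2.5 dB.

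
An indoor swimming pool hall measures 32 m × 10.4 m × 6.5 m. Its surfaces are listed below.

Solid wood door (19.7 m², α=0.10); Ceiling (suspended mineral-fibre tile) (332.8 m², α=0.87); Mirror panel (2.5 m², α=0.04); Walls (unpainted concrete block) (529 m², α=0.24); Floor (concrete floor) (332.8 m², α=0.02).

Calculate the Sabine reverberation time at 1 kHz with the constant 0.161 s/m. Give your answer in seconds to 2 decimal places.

Equivalent absorption area: A = 19.7×0.10 + 332.8×0.87 + 2.5×0.04 + 529×0.24 + 332.8×0.02 = 425.222 m².
Room volume: 2163.2 m³.
RT60 = 0.161 · V / A = 0.161 × 2163.2 / 425.222 = 0.82 s.

0.82 sec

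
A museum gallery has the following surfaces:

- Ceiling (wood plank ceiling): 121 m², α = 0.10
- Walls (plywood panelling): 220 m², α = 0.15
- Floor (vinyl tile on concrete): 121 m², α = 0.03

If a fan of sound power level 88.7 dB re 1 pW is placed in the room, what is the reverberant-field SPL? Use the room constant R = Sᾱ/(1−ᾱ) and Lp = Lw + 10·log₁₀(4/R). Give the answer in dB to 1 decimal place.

A = 48.730 sabins; S = 462.0 m².
ᾱ = 0.1055, so room constant R = A/(1−ᾱ) = 54.477 m².
Lp = Lw + 10 log₁₀(4/R) = 88.7 -11.34 = 77.4 dB.

77.4 dB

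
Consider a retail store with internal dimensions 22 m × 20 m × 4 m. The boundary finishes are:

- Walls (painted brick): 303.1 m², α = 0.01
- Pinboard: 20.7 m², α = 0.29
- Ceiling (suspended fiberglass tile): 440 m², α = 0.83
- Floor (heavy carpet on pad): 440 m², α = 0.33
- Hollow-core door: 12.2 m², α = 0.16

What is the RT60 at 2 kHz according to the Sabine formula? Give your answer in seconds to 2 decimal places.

Summing Sᵢαᵢ: 3.031 + 6.003 + 365.200 + 145.200 + 1.952 → A = 521.386 sabins.
V = 22·20·4 = 1760 m³.
Sabine: RT60 = 0.161 × 1760 / 521.386 = 0.54 s.

0.54 s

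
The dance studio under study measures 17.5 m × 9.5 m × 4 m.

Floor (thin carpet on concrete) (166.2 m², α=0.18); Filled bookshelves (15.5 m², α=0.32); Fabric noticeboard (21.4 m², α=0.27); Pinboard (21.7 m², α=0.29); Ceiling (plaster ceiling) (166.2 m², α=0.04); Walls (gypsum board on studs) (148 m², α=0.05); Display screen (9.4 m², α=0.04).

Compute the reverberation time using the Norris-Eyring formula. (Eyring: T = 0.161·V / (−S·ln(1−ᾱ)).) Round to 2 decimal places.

1.65 sec

Total surface area S = 166.2 + 15.5 + 21.4 + 21.7 + 166.2 + 148 + 9.4 = 548.4 m².
Σ(Sᵢαᵢ) = 166.2·0.18 + 15.5·0.32 + 21.4·0.27 + 21.7·0.29 + 166.2·0.04 + 148·0.05 + 9.4·0.04 = 61.371.
ᾱ = 61.371 / 548.4 = 0.1119.
Eyring denominator: −S ln(1−ᾱ) = 65.079.
V = 17.5 × 9.5 × 4 = 665 m³.
T = 0.161·V/[−S·ln(1−ᾱ)] = 0.161·665/65.079 = 1.65 s.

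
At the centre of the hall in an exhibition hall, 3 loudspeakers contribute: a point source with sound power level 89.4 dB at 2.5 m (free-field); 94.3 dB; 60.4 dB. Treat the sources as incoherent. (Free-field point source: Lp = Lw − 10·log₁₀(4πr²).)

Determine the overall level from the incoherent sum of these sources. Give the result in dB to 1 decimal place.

Source at 2.5 m: Lp = 89.4 − 10·log₁₀(4π·2.5²) = 89.4 − 10·log₁₀(78.540) = 70.4 dB.
Σ 10^(Lᵢ/10) = 2.704e+09.
Combined level = 10 log₁₀(2.704e+09) = 94.3 dB.

94.3 dB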